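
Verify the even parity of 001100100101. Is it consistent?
Sum of all bits: 0+0+1+1+0+0+1+0+0+1+0+1 = 5; 5 mod 2 = 1. Result is 1 → parity error detected.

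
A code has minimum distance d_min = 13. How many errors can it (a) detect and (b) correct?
(a) Detection requires d_min ≥ e+1, so e ≤ d_min − 1 = 12.
(b) Correction requires d_min ≥ 2t+1, so t ≤ ⌊(d_min − 1)/2⌋ = ⌊12/2⌋ = 6.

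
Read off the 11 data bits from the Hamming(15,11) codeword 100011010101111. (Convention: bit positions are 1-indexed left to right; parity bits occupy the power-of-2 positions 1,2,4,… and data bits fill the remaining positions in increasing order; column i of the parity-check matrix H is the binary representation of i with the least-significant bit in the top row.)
Parity bits occupy power-of-2 positions; data bits are at positions {3,5,6,7,9,10,11,12,13,14,15} (1-indexed).
Extract: c[3]=0 c[5]=1 c[6]=1 c[7]=0 c[9]=0 c[10]=1 c[11]=0 c[12]=1 c[13]=1 c[14]=1 c[15]=1
Data = 01100101111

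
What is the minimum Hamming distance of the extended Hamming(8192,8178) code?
d_min = 4 (adding an overall parity bit to Hamming(8191,8178) raises d_min from 3 to 4).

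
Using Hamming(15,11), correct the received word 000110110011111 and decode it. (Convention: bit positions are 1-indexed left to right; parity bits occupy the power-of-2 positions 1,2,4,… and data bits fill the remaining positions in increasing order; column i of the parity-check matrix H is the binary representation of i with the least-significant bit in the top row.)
Syndrome s = H · r^T (mod 2), r = 000110110011111:
  s[0] = (101010101010101)·(000110110011111) mod 2 = 0+0+0+0+1+0+1+0+0+0+1+0+1+0+1 mod 2 = 1
  s[1] = (011001100110011)·(000110110011111) mod 2 = 0+0+0+0+0+0+1+0+0+0+1+0+0+1+1 mod 2 = 0
  s[2] = (000111100001111)·(000110110011111) mod 2 = 0+0+0+1+1+0+1+0+0+0+0+1+1+1+1 mod 2 = 1
  s[3] = (000000011111111)·(000110110011111) mod 2 = 0+0+0+0+0+0+0+1+0+0+1+1+1+1+1 mod 2 = 0
Syndrome = 1010
Column 5 of H equals this syndrome → error at bit 5 (1-indexed).
Flip bit 5: 000110110011111 → 000100110011111
Extract data bits at positions {3,5,6,7,9,10,11,12,13,14,15}: 00010011111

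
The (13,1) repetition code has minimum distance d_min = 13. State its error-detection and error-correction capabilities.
Detection only: up to d_min − 1 = 12 errors.
Correction: up to ⌊(d_min − 1)/2⌋ = ⌊12/2⌋ = 6 errors.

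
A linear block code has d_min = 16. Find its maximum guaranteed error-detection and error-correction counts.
(a) Detection requires d_min ≥ e+1, so e ≤ d_min − 1 = 15.
(b) Correction requires d_min ≥ 2t+1, so t ≤ ⌊(d_min − 1)/2⌋ = ⌊15/2⌋ = 7.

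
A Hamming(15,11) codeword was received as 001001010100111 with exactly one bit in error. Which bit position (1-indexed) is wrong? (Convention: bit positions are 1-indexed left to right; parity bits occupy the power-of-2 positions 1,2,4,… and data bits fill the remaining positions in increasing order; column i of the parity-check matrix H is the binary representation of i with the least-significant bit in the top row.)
Syndrome s = H · r^T (mod 2), r = 001001010100111:
  s[0] = (101010101010101)·(001001010100111) mod 2 = 0+0+1+0+0+0+0+0+0+0+0+0+1+0+1 mod 2 = 1
  s[1] = (011001100110011)·(001001010100111) mod 2 = 0+0+1+0+0+1+0+0+0+1+0+0+0+1+1 mod 2 = 1
  s[2] = (000111100001111)·(001001010100111) mod 2 = 0+0+0+0+0+1+0+0+0+0+0+0+1+1+1 mod 2 = 0
  s[3] = (000000011111111)·(001001010100111) mod 2 = 0+0+0+0+0+0+0+1+0+1+0+0+1+1+1 mod 2 = 1
Syndrome = 1101
Column i of H is the binary representation of i, so the syndrome is the binary index of the flipped bit.
Read s = 1101 with s[0] as LSB: 1·2^0 + 1·2^1 + 0·2^2 + 1·2^3 = 11.
Error is at bit position 11.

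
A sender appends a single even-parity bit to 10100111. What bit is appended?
Sum of data bits: 1+0+1+0+0+1+1+1 = 5.
5 mod 2 = 1, so parity bit = 1.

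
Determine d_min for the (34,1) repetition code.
d_min = 34 (the only two codewords are 0…0 and 1…1, differing in all 34 positions).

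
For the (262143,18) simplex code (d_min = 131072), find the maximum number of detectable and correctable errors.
Detection only: up to d_min − 1 = 131071 errors.
Correction: up to ⌊(d_min − 1)/2⌋ = ⌊131071/2⌋ = 65535 errors.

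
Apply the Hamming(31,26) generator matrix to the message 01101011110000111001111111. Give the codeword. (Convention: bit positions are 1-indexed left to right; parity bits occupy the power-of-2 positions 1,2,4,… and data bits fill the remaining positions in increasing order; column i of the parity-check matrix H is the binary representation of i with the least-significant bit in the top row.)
Codeword c = d · G (mod 2), d = 01101011110000111001111111:
  c[0] = d·G[:,0] = (01101011110000111001111111)·(11011010101101010101010101) mod 2 = 0+1+0+0+1+0+1+0+1+0+0+0+0+0+0+1+0+0+0+1+0+1+0+1+0+1 mod 2 = 1
  c[1] = d·G[:,1] = (01101011110000111001111111)·(10110110011011001100110011) mod 2 = 0+0+1+0+0+0+1+0+0+1+0+0+0+0+0+0+1+0+0+0+1+1+0+0+1+1 mod 2 = 0
  c[2] = d·G[:,2] = (01101011110000111001111111)·(10000000000000000000000000) mod 2 = 0+0+0+0+0+0+0+0+0+0+0+0+0+0+0+0+0+0+0+0+0+0+0+0+0+0 mod 2 = 0
  c[3] = d·G[:,3] = (01101011110000111001111111)·(01110001111000111100001111) mod 2 = 0+1+1+0+0+0+0+1+1+1+0+0+0+0+1+1+1+0+0+0+0+0+1+1+1+1 mod 2 = 0
  c[4] = d·G[:,4] = (01101011110000111001111111)·(01000000000000000000000000) mod 2 = 0+1+0+0+0+0+0+0+0+0+0+0+0+0+0+0+0+0+0+0+0+0+0+0+0+0 mod 2 = 1
  c[5] = d·G[:,5] = (01101011110000111001111111)·(00100000000000000000000000) mod 2 = 0+0+1+0+0+0+0+0+0+0+0+0+0+0+0+0+0+0+0+0+0+0+0+0+0+0 mod 2 = 1
  c[6] = d·G[:,6] = (01101011110000111001111111)·(00010000000000000000000000) mod 2 = 0+0+0+0+0+0+0+0+0+0+0+0+0+0+0+0+0+0+0+0+0+0+0+0+0+0 mod 2 = 0
  c[7] = d·G[:,7] = (01101011110000111001111111)·(00001111111000000011111111) mod 2 = 0+0+0+0+1+0+1+1+1+1+0+0+0+0+0+0+0+0+0+1+1+1+1+1+1+1 mod 2 = 0
  c[8] = d·G[:,8] = (01101011110000111001111111)·(00001000000000000000000000) mod 2 = 0+0+0+0+1+0+0+0+0+0+0+0+0+0+0+0+0+0+0+0+0+0+0+0+0+0 mod 2 = 1
  c[9] = d·G[:,9] = (01101011110000111001111111)·(00000100000000000000000000) mod 2 = 0+0+0+0+0+0+0+0+0+0+0+0+0+0+0+0+0+0+0+0+0+0+0+0+0+0 mod 2 = 0
  c[10] = d·G[:,10] = (01101011110000111001111111)·(00000010000000000000000000) mod 2 = 0+0+0+0+0+0+1+0+0+0+0+0+0+0+0+0+0+0+0+0+0+0+0+0+0+0 mod 2 = 1
  c[11] = d·G[:,11] = (01101011110000111001111111)·(00000001000000000000000000) mod 2 = 0+0+0+0+0+0+0+1+0+0+0+0+0+0+0+0+0+0+0+0+0+0+0+0+0+0 mod 2 = 1
  c[12] = d·G[:,12] = (01101011110000111001111111)·(00000000100000000000000000) mod 2 = 0+0+0+0+0+0+0+0+1+0+0+0+0+0+0+0+0+0+0+0+0+0+0+0+0+0 mod 2 = 1
  c[13] = d·G[:,13] = (01101011110000111001111111)·(00000000010000000000000000) mod 2 = 0+0+0+0+0+0+0+0+0+1+0+0+0+0+0+0+0+0+0+0+0+0+0+0+0+0 mod 2 = 1
  c[14] = d·G[:,14] = (01101011110000111001111111)·(00000000001000000000000000) mod 2 = 0+0+0+0+0+0+0+0+0+0+0+0+0+0+0+0+0+0+0+0+0+0+0+0+0+0 mod 2 = 0
  c[15] = d·G[:,15] = (01101011110000111001111111)·(00000000000111111111111111) mod 2 = 0+0+0+0+0+0+0+0+0+0+0+0+0+0+1+1+1+0+0+1+1+1+1+1+1+1 mod 2 = 0
  c[16] = d·G[:,16] = (01101011110000111001111111)·(00000000000100000000000000) mod 2 = 0+0+0+0+0+0+0+0+0+0+0+0+0+0+0+0+0+0+0+0+0+0+0+0+0+0 mod 2 = 0
  c[17] = d·G[:,17] = (01101011110000111001111111)·(00000000000010000000000000) mod 2 = 0+0+0+0+0+0+0+0+0+0+0+0+0+0+0+0+0+0+0+0+0+0+0+0+0+0 mod 2 = 0
  c[18] = d·G[:,18] = (01101011110000111001111111)·(00000000000001000000000000) mod 2 = 0+0+0+0+0+0+0+0+0+0+0+0+0+0+0+0+0+0+0+0+0+0+0+0+0+0 mod 2 = 0
  c[19] = d·G[:,19] = (01101011110000111001111111)·(00000000000000100000000000) mod 2 = 0+0+0+0+0+0+0+0+0+0+0+0+0+0+1+0+0+0+0+0+0+0+0+0+0+0 mod 2 = 1
  c[20] = d·G[:,20] = (01101011110000111001111111)·(00000000000000010000000000) mod 2 = 0+0+0+0+0+0+0+0+0+0+0+0+0+0+0+1+0+0+0+0+0+0+0+0+0+0 mod 2 = 1
  c[21] = d·G[:,21] = (01101011110000111001111111)·(00000000000000001000000000) mod 2 = 0+0+0+0+0+0+0+0+0+0+0+0+0+0+0+0+1+0+0+0+0+0+0+0+0+0 mod 2 = 1
  c[22] = d·G[:,22] = (01101011110000111001111111)·(00000000000000000100000000) mod 2 = 0+0+0+0+0+0+0+0+0+0+0+0+0+0+0+0+0+0+0+0+0+0+0+0+0+0 mod 2 = 0
  c[23] = d·G[:,23] = (01101011110000111001111111)·(00000000000000000010000000) mod 2 = 0+0+0+0+0+0+0+0+0+0+0+0+0+0+0+0+0+0+0+0+0+0+0+0+0+0 mod 2 = 0
  c[24] = d·G[:,24] = (01101011110000111001111111)·(00000000000000000001000000) mod 2 = 0+0+0+0+0+0+0+0+0+0+0+0+0+0+0+0+0+0+0+1+0+0+0+0+0+0 mod 2 = 1
  c[25] = d·G[:,25] = (01101011110000111001111111)·(00000000000000000000100000) mod 2 = 0+0+0+0+0+0+0+0+0+0+0+0+0+0+0+0+0+0+0+0+1+0+0+0+0+0 mod 2 = 1
  c[26] = d·G[:,26] = (01101011110000111001111111)·(00000000000000000000010000) mod 2 = 0+0+0+0+0+0+0+0+0+0+0+0+0+0+0+0+0+0+0+0+0+1+0+0+0+0 mod 2 = 1
  c[27] = d·G[:,27] = (01101011110000111001111111)·(00000000000000000000001000) mod 2 = 0+0+0+0+0+0+0+0+0+0+0+0+0+0+0+0+0+0+0+0+0+0+1+0+0+0 mod 2 = 1
  c[28] = d·G[:,28] = (01101011110000111001111111)·(00000000000000000000000100) mod 2 = 0+0+0+0+0+0+0+0+0+0+0+0+0+0+0+0+0+0+0+0+0+0+0+1+0+0 mod 2 = 1
  c[29] = d·G[:,29] = (01101011110000111001111111)·(00000000000000000000000010) mod 2 = 0+0+0+0+0+0+0+0+0+0+0+0+0+0+0+0+0+0+0+0+0+0+0+0+1+0 mod 2 = 1
  c[30] = d·G[:,30] = (01101011110000111001111111)·(00000000000000000000000001) mod 2 = 0+0+0+0+0+0+0+0+0+0+0+0+0+0+0+0+0+0+0+0+0+0+0+0+0+1 mod 2 = 1
Codeword = 1000110010111100000111001111111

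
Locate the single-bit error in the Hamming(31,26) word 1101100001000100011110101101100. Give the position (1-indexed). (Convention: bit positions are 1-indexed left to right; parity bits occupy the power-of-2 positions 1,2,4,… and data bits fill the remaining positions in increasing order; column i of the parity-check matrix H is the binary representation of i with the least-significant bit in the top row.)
Syndrome s = H · r^T (mod 2), r = 1101100001000100011110101101100:
  s[0] = (1010101010101010101010101010101)·(1101100001000100011110101101100) mod 2 = 1+0+0+0+1+0+0+0+0+0+0+0+0+0+0+0+0+0+1+0+1+0+1+0+1+0+0+0+1+0+0 mod 2 = 1
  s[1] = (0110011001100110011001100110011)·(1101100001000100011110101101100) mod 2 = 0+1+0+0+0+0+0+0+0+1+0+0+0+1+0+0+0+1+1+0+0+0+1+0+0+1+0+0+0+0+0 mod 2 = 1
  s[2] = (0001111000011110000111100001111)·(1101100001000100011110101101100) mod 2 = 0+0+0+1+1+0+0+0+0+0+0+0+0+1+0+0+0+0+0+1+1+0+1+0+0+0+0+1+1+0+0 mod 2 = 0
  s[3] = (0000000111111110000000011111111)·(1101100001000100011110101101100) mod 2 = 0+0+0+0+0+0+0+0+0+1+0+0+0+1+0+0+0+0+0+0+0+0+0+0+1+1+0+1+1+0+0 mod 2 = 0
  s[4] = (0000000000000001111111111111111)·(1101100001000100011110101101100) mod 2 = 0+0+0+0+0+0+0+0+0+0+0+0+0+0+0+0+0+1+1+1+1+0+1+0+1+1+0+1+1+0+0 mod 2 = 1
Syndrome = 11001
Column i of H is the binary representation of i, so the syndrome is the binary index of the flipped bit.
Read s = 11001 with s[0] as LSB: 1·2^0 + 1·2^1 + 0·2^2 + 0·2^3 + 1·2^4 = 19.
Error is at bit position 19.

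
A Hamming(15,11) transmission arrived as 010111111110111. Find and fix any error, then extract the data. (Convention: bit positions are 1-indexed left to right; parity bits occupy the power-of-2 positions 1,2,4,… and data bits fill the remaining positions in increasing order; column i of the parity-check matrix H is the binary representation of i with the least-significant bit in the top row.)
Syndrome s = H · r^T (mod 2), r = 010111111110111:
  s[0] = (101010101010101)·(010111111110111) mod 2 = 0+0+0+0+1+0+1+0+1+0+1+0+1+0+1 mod 2 = 0
  s[1] = (011001100110011)·(010111111110111) mod 2 = 0+1+0+0+0+1+1+0+0+1+1+0+0+1+1 mod 2 = 1
  s[2] = (000111100001111)·(010111111110111) mod 2 = 0+0+0+1+1+1+1+0+0+0+0+0+1+1+1 mod 2 = 1
  s[3] = (000000011111111)·(010111111110111) mod 2 = 0+0+0+0+0+0+0+1+1+1+1+0+1+1+1 mod 2 = 1
Syndrome = 0111
Column 14 of H equals this syndrome → error at bit 14 (1-indexed).
Flip bit 14: 010111111110111 → 010111111110101
Extract data bits at positions {3,5,6,7,9,10,11,12,13,14,15}: 01111110101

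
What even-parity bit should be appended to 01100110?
Sum of data bits: 0+1+1+0+0+1+1+0 = 4.
4 mod 2 = 0, so parity bit = 0.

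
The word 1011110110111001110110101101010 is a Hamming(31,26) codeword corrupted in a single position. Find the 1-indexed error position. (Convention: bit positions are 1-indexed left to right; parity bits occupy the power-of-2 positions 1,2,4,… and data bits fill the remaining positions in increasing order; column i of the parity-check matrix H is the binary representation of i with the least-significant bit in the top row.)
Syndrome s = H · r^T (mod 2), r = 1011110110111001110110101101010:
  s[0] = (1010101010101010101010101010101)·(1011110110111001110110101101010) mod 2 = 1+0+1+0+1+0+0+0+1+0+1+0+1+0+0+0+1+0+0+0+1+0+1+0+1+0+0+0+0+0+0 mod 2 = 0
  s[1] = (0110011001100110011001100110011)·(1011110110111001110110101101010) mod 2 = 0+0+1+0+0+1+0+0+0+0+1+0+0+0+0+0+0+1+0+0+0+0+1+0+0+1+0+0+0+1+0 mod 2 = 1
  s[2] = (0001111000011110000111100001111)·(1011110110111001110110101101010) mod 2 = 0+0+0+1+1+1+0+0+0+0+0+1+1+0+0+0+0+0+0+1+1+0+1+0+0+0+0+1+0+1+0 mod 2 = 0
  s[3] = (0000000111111110000000011111111)·(1011110110111001110110101101010) mod 2 = 0+0+0+0+0+0+0+1+1+0+1+1+1+0+0+0+0+0+0+0+0+0+0+0+1+1+0+1+0+1+0 mod 2 = 1
  s[4] = (0000000000000001111111111111111)·(1011110110111001110110101101010) mod 2 = 0+0+0+0+0+0+0+0+0+0+0+0+0+0+0+1+1+1+0+1+1+0+1+0+1+1+0+1+0+1+0 mod 2 = 0
Syndrome = 01010
Column i of H is the binary representation of i, so the syndrome is the binary index of the flipped bit.
Read s = 01010 with s[0] as LSB: 0·2^0 + 1·2^1 + 0·2^2 + 1·2^3 + 0·2^4 = 10.
Error is at bit position 10.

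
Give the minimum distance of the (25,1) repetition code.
d_min = 25 (the only two codewords are 0…0 and 1…1, differing in all 25 positions).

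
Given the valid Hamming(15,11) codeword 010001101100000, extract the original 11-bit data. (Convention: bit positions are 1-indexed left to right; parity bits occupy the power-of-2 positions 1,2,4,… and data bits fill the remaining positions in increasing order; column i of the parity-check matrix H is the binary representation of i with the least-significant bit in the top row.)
Parity bits occupy power-of-2 positions; data bits are at positions {3,5,6,7,9,10,11,12,13,14,15} (1-indexed).
Extract: c[3]=0 c[5]=0 c[6]=1 c[7]=1 c[9]=1 c[10]=1 c[11]=0 c[12]=0 c[13]=0 c[14]=0 c[15]=0
Data = 00111100000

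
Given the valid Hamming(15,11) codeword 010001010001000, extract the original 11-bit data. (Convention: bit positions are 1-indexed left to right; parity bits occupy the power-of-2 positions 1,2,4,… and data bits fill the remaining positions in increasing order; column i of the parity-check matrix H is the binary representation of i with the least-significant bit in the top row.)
Parity bits occupy power-of-2 positions; data bits are at positions {3,5,6,7,9,10,11,12,13,14,15} (1-indexed).
Extract: c[3]=0 c[5]=0 c[6]=1 c[7]=0 c[9]=0 c[10]=0 c[11]=0 c[12]=1 c[13]=0 c[14]=0 c[15]=0
Data = 00100001000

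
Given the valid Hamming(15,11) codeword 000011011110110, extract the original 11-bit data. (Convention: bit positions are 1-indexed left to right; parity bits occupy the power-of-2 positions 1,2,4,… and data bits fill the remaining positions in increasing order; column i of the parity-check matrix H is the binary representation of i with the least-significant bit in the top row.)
Parity bits occupy power-of-2 positions; data bits are at positions {3,5,6,7,9,10,11,12,13,14,15} (1-indexed).
Extract: c[3]=0 c[5]=1 c[6]=1 c[7]=0 c[9]=1 c[10]=1 c[11]=1 c[12]=0 c[13]=1 c[14]=1 c[15]=0
Data = 01101110110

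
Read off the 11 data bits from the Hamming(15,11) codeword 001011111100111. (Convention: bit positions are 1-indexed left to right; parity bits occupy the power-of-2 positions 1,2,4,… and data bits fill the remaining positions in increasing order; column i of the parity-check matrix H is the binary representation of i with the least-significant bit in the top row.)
Parity bits occupy power-of-2 positions; data bits are at positions {3,5,6,7,9,10,11,12,13,14,15} (1-indexed).
Extract: c[3]=1 c[5]=1 c[6]=1 c[7]=1 c[9]=1 c[10]=1 c[11]=0 c[12]=0 c[13]=1 c[14]=1 c[15]=1
Data = 11111100111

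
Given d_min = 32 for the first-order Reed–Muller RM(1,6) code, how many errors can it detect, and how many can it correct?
Detection only: up to d_min − 1 = 31 errors.
Correction: up to ⌊(d_min − 1)/2⌋ = ⌊31/2⌋ = 15 errors.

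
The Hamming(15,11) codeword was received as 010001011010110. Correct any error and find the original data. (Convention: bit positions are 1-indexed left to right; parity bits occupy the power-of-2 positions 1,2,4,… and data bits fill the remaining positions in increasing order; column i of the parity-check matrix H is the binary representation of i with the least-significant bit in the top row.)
Syndrome s = H · r^T (mod 2), r = 010001011010110:
  s[0] = (101010101010101)·(010001011010110) mod 2 = 0+0+0+0+0+0+0+0+1+0+1+0+1+0+0 mod 2 = 1
  s[1] = (011001100110011)·(010001011010110) mod 2 = 0+1+0+0+0+1+0+0+0+0+1+0+0+1+0 mod 2 = 0
  s[2] = (000111100001111)·(010001011010110) mod 2 = 0+0+0+0+0+1+0+0+0+0+0+0+1+1+0 mod 2 = 1
  s[3] = (000000011111111)·(010001011010110) mod 2 = 0+0+0+0+0+0+0+1+1+0+1+0+1+1+0 mod 2 = 1
Syndrome = 1011
Column 13 of H equals this syndrome → error at bit 13 (1-indexed).
Flip bit 13: 010001011010110 → 010001011010010
Extract data bits at positions {3,5,6,7,9,10,11,12,13,14,15}: 00101010010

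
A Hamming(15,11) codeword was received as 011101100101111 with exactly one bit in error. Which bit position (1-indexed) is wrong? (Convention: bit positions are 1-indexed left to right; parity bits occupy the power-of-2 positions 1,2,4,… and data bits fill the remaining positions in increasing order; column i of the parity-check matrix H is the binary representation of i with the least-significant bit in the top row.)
Syndrome s = H · r^T (mod 2), r = 011101100101111:
  s[0] = (101010101010101)·(011101100101111) mod 2 = 0+0+1+0+0+0+1+0+0+0+0+0+1+0+1 mod 2 = 0
  s[1] = (011001100110011)·(011101100101111) mod 2 = 0+1+1+0+0+1+1+0+0+1+0+0+0+1+1 mod 2 = 1
  s[2] = (000111100001111)·(011101100101111) mod 2 = 0+0+0+1+0+1+1+0+0+0+0+1+1+1+1 mod 2 = 1
  s[3] = (000000011111111)·(011101100101111) mod 2 = 0+0+0+0+0+0+0+0+0+1+0+1+1+1+1 mod 2 = 1
Syndrome = 0111
Column i of H is the binary representation of i, so the syndrome is the binary index of the flipped bit.
Read s = 0111 with s[0] as LSB: 0·2^0 + 1·2^1 + 1·2^2 + 1·2^3 = 14.
Error is at bit position 14.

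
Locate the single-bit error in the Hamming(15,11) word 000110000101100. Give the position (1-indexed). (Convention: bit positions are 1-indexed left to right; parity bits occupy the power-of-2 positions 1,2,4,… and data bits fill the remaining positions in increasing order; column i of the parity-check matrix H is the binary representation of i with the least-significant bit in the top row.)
Syndrome s = H · r^T (mod 2), r = 000110000101100:
  s[0] = (101010101010101)·(000110000101100) mod 2 = 0+0+0+0+1+0+0+0+0+0+0+0+1+0+0 mod 2 = 0
  s[1] = (011001100110011)·(000110000101100) mod 2 = 0+0+0+0+0+0+0+0+0+1+0+0+0+0+0 mod 2 = 1
  s[2] = (000111100001111)·(000110000101100) mod 2 = 0+0+0+1+1+0+0+0+0+0+0+1+1+0+0 mod 2 = 0
  s[3] = (000000011111111)·(000110000101100) mod 2 = 0+0+0+0+0+0+0+0+0+1+0+1+1+0+0 mod 2 = 1
Syndrome = 0101
Column i of H is the binary representation of i, so the syndrome is the binary index of the flipped bit.
Read s = 0101 with s[0] as LSB: 0·2^0 + 1·2^1 + 0·2^2 + 1·2^3 = 10.
Error is at bit position 10.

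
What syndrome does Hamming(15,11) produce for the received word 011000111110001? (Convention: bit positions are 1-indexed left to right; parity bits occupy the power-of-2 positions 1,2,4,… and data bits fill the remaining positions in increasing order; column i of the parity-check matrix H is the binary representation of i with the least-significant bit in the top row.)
Syndrome s = H · r^T (mod 2), r = 011000111110001:
  s[0] = (101010101010101)·(011000111110001) mod 2 = 0+0+1+0+0+0+1+0+1+0+1+0+0+0+1 mod 2 = 1
  s[1] = (011001100110011)·(011000111110001) mod 2 = 0+1+1+0+0+0+1+0+0+1+1+0+0+0+1 mod 2 = 0
  s[2] = (000111100001111)·(011000111110001) mod 2 = 0+0+0+0+0+0+1+0+0+0+0+0+0+0+1 mod 2 = 0
  s[3] = (000000011111111)·(011000111110001) mod 2 = 0+0+0+0+0+0+0+1+1+1+1+0+0+0+1 mod 2 = 1
Syndrome = 1001
Non-zero syndrome: error at position 9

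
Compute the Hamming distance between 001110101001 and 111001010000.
XOR = 110111111001, count of 1s = 9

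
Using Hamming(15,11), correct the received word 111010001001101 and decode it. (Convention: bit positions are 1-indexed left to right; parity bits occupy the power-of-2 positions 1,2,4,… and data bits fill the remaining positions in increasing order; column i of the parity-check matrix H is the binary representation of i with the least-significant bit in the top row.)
Syndrome s = H · r^T (mod 2), r = 111010001001101:
  s[0] = (101010101010101)·(111010001001101) mod 2 = 1+0+1+0+1+0+0+0+1+0+0+0+1+0+1 mod 2 = 0
  s[1] = (011001100110011)·(111010001001101) mod 2 = 0+1+1+0+0+0+0+0+0+0+0+0+0+0+1 mod 2 = 1
  s[2] = (000111100001111)·(111010001001101) mod 2 = 0+0+0+0+1+0+0+0+0+0+0+1+1+0+1 mod 2 = 0
  s[3] = (000000011111111)·(111010001001101) mod 2 = 0+0+0+0+0+0+0+0+1+0+0+1+1+0+1 mod 2 = 0
Syndrome = 0100
Column 2 of H equals this syndrome → error at bit 2 (1-indexed).
Flip bit 2: 111010001001101 → 101010001001101
Extract data bits at positions {3,5,6,7,9,10,11,12,13,14,15}: 11001001101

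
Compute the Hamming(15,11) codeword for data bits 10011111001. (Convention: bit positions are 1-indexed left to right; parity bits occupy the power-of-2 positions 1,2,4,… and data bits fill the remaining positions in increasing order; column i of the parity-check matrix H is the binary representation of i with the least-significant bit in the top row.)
Codeword c = d · G (mod 2), d = 10011111001:
  c[0] = d·G[:,0] = (10011111001)·(11011010101) mod 2 = 1+0+0+1+1+0+1+0+0+0+1 mod 2 = 1
  c[1] = d·G[:,1] = (10011111001)·(10110110011) mod 2 = 1+0+0+1+0+1+1+0+0+0+1 mod 2 = 1
  c[2] = d·G[:,2] = (10011111001)·(10000000000) mod 2 = 1+0+0+0+0+0+0+0+0+0+0 mod 2 = 1
  c[3] = d·G[:,3] = (10011111001)·(01110001111) mod 2 = 0+0+0+1+0+0+0+1+0+0+1 mod 2 = 1
  c[4] = d·G[:,4] = (10011111001)·(01000000000) mod 2 = 0+0+0+0+0+0+0+0+0+0+0 mod 2 = 0
  c[5] = d·G[:,5] = (10011111001)·(00100000000) mod 2 = 0+0+0+0+0+0+0+0+0+0+0 mod 2 = 0
  c[6] = d·G[:,6] = (10011111001)·(00010000000) mod 2 = 0+0+0+1+0+0+0+0+0+0+0 mod 2 = 1
  c[7] = d·G[:,7] = (10011111001)·(00001111111) mod 2 = 0+0+0+0+1+1+1+1+0+0+1 mod 2 = 1
  c[8] = d·G[:,8] = (10011111001)·(00001000000) mod 2 = 0+0+0+0+1+0+0+0+0+0+0 mod 2 = 1
  c[9] = d·G[:,9] = (10011111001)·(00000100000) mod 2 = 0+0+0+0+0+1+0+0+0+0+0 mod 2 = 1
  c[10] = d·G[:,10] = (10011111001)·(00000010000) mod 2 = 0+0+0+0+0+0+1+0+0+0+0 mod 2 = 1
  c[11] = d·G[:,11] = (10011111001)·(00000001000) mod 2 = 0+0+0+0+0+0+0+1+0+0+0 mod 2 = 1
  c[12] = d·G[:,12] = (10011111001)·(00000000100) mod 2 = 0+0+0+0+0+0+0+0+0+0+0 mod 2 = 0
  c[13] = d·G[:,13] = (10011111001)·(00000000010) mod 2 = 0+0+0+0+0+0+0+0+0+0+0 mod 2 = 0
  c[14] = d·G[:,14] = (10011111001)·(00000000001) mod 2 = 0+0+0+0+0+0+0+0+0+0+1 mod 2 = 1
Codeword = 111100111111001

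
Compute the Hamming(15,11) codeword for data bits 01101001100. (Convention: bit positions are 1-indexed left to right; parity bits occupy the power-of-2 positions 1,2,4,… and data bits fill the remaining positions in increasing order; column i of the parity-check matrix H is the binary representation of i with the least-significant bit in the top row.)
Codeword c = d · G (mod 2), d = 01101001100:
  c[0] = d·G[:,0] = (01101001100)·(11011010101) mod 2 = 0+1+0+0+1+0+0+0+1+0+0 mod 2 = 1
  c[1] = d·G[:,1] = (01101001100)·(10110110011) mod 2 = 0+0+1+0+0+0+0+0+0+0+0 mod 2 = 1
  c[2] = d·G[:,2] = (01101001100)·(10000000000) mod 2 = 0+0+0+0+0+0+0+0+0+0+0 mod 2 = 0
  c[3] = d·G[:,3] = (01101001100)·(01110001111) mod 2 = 0+1+1+0+0+0+0+1+1+0+0 mod 2 = 0
  c[4] = d·G[:,4] = (01101001100)·(01000000000) mod 2 = 0+1+0+0+0+0+0+0+0+0+0 mod 2 = 1
  c[5] = d·G[:,5] = (01101001100)·(00100000000) mod 2 = 0+0+1+0+0+0+0+0+0+0+0 mod 2 = 1
  c[6] = d·G[:,6] = (01101001100)·(00010000000) mod 2 = 0+0+0+0+0+0+0+0+0+0+0 mod 2 = 0
  c[7] = d·G[:,7] = (01101001100)·(00001111111) mod 2 = 0+0+0+0+1+0+0+1+1+0+0 mod 2 = 1
  c[8] = d·G[:,8] = (01101001100)·(00001000000) mod 2 = 0+0+0+0+1+0+0+0+0+0+0 mod 2 = 1
  c[9] = d·G[:,9] = (01101001100)·(00000100000) mod 2 = 0+0+0+0+0+0+0+0+0+0+0 mod 2 = 0
  c[10] = d·G[:,10] = (01101001100)·(00000010000) mod 2 = 0+0+0+0+0+0+0+0+0+0+0 mod 2 = 0
  c[11] = d·G[:,11] = (01101001100)·(00000001000) mod 2 = 0+0+0+0+0+0+0+1+0+0+0 mod 2 = 1
  c[12] = d·G[:,12] = (01101001100)·(00000000100) mod 2 = 0+0+0+0+0+0+0+0+1+0+0 mod 2 = 1
  c[13] = d·G[:,13] = (01101001100)·(00000000010) mod 2 = 0+0+0+0+0+0+0+0+0+0+0 mod 2 = 0
  c[14] = d·G[:,14] = (01101001100)·(00000000001) mod 2 = 0+0+0+0+0+0+0+0+0+0+0 mod 2 = 0
Codeword = 110011011001100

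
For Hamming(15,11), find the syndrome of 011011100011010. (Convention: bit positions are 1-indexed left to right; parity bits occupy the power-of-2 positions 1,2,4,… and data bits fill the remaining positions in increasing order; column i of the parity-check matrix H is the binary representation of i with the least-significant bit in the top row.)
Syndrome s = H · r^T (mod 2), r = 011011100011010:
  s[0] = (101010101010101)·(011011100011010) mod 2 = 0+0+1+0+1+0+1+0+0+0+1+0+0+0+0 mod 2 = 0
  s[1] = (011001100110011)·(011011100011010) mod 2 = 0+1+1+0+0+1+1+0+0+0+1+0+0+1+0 mod 2 = 0
  s[2] = (000111100001111)·(011011100011010) mod 2 = 0+0+0+0+1+1+1+0+0+0+0+1+0+1+0 mod 2 = 1
  s[3] = (000000011111111)·(011011100011010) mod 2 = 0+0+0+0+0+0+0+0+0+0+1+1+0+1+0 mod 2 = 1
Syndrome = 0011
Non-zero syndrome: error at position 12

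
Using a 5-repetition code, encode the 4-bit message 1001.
Repeat each bit 5× and concatenate:
1→11111  0→00000  0→00000  1→11111
Codeword = 11111000000000011111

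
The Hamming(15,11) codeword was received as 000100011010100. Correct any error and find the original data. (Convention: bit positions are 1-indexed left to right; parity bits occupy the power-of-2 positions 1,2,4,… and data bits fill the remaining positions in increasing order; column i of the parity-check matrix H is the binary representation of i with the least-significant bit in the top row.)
Syndrome s = H · r^T (mod 2), r = 000100011010100:
  s[0] = (101010101010101)·(000100011010100) mod 2 = 0+0+0+0+0+0+0+0+1+0+1+0+1+0+0 mod 2 = 1
  s[1] = (011001100110011)·(000100011010100) mod 2 = 0+0+0+0+0+0+0+0+0+0+1+0+0+0+0 mod 2 = 1
  s[2] = (000111100001111)·(000100011010100) mod 2 = 0+0+0+1+0+0+0+0+0+0+0+0+1+0+0 mod 2 = 0
  s[3] = (000000011111111)·(000100011010100) mod 2 = 0+0+0+0+0+0+0+1+1+0+1+0+1+0+0 mod 2 = 0
Syndrome = 1100
Column 3 of H equals this syndrome → error at bit 3 (1-indexed).
Flip bit 3: 000100011010100 → 001100011010100
Extract data bits at positions {3,5,6,7,9,10,11,12,13,14,15}: 10001010100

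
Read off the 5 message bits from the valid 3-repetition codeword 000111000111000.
Split into 3-bit blocks: 000 111 000 111 000
Data = 01010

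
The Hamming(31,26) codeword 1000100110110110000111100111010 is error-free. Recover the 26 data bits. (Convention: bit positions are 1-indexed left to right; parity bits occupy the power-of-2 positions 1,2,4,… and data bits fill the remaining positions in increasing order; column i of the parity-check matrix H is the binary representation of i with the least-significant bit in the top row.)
Parity bits occupy power-of-2 positions; data bits are at positions {3,5,6,7,9,10,11,12,13,14,15,17,18,19,20,21,22,23,24,25,26,27,28,29,30,31} (1-indexed).
Extract: c[3]=0 c[5]=1 c[6]=0 c[7]=0 c[9]=1 c[10]=0 c[11]=1 c[12]=1 c[13]=0 c[14]=1 c[15]=1 c[17]=0 c[18]=0 c[19]=0 c[20]=1 c[21]=1 c[22]=1 c[23]=1 c[24]=0 c[25]=0 c[26]=1 c[27]=1 c[28]=1 c[29]=0 c[30]=1 c[31]=0
Data = 01001011011000111100111010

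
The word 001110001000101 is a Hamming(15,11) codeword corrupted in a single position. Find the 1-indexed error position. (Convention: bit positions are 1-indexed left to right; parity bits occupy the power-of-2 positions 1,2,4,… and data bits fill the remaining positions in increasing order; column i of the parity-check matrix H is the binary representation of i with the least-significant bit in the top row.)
Syndrome s = H · r^T (mod 2), r = 001110001000101:
  s[0] = (101010101010101)·(001110001000101) mod 2 = 0+0+1+0+1+0+0+0+1+0+0+0+1+0+1 mod 2 = 1
  s[1] = (011001100110011)·(001110001000101) mod 2 = 0+0+1+0+0+0+0+0+0+0+0+0+0+0+1 mod 2 = 0
  s[2] = (000111100001111)·(001110001000101) mod 2 = 0+0+0+1+1+0+0+0+0+0+0+0+1+0+1 mod 2 = 0
  s[3] = (000000011111111)·(001110001000101) mod 2 = 0+0+0+0+0+0+0+0+1+0+0+0+1+0+1 mod 2 = 1
Syndrome = 1001
Column i of H is the binary representation of i, so the syndrome is the binary index of the flipped bit.
Read s = 1001 with s[0] as LSB: 1·2^0 + 0·2^1 + 0·2^2 + 1·2^3 = 9.
Error is at bit position 9.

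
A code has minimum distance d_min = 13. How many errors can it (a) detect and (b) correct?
(a) Detection requires d_min ≥ e+1, so e ≤ d_min − 1 = 12.
(b) Correction requires d_min ≥ 2t+1, so t ≤ ⌊(d_min − 1)/2⌋ = ⌊12/2⌋ = 6.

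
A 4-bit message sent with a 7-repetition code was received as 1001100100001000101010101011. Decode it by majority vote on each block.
Split into 7-bit blocks and majority-vote each:
  block 1 = 1001100: 3 ones, 4 zeros → 0
  block 2 = 1000010: 2 ones, 5 zeros → 0
  block 3 = 0010101: 3 ones, 4 zeros → 0
  block 4 = 0101011: 4 ones, 3 zeros → 1
Decoded = 0001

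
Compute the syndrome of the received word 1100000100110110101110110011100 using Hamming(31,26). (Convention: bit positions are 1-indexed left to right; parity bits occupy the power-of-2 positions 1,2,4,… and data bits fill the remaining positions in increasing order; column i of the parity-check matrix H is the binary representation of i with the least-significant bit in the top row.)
Syndrome s = H · r^T (mod 2), r = 1100000100110110101110110011100:
  s[0] = (1010101010101010101010101010101)·(1100000100110110101110110011100) mod 2 = 1+0+0+0+0+0+0+0+0+0+1+0+0+0+1+0+1+0+1+0+1+0+1+0+0+0+1+0+1+0+0 mod 2 = 1
  s[1] = (0110011001100110011001100110011)·(1100000100110110101110110011100) mod 2 = 0+1+0+0+0+0+0+0+0+0+1+0+0+1+1+0+0+0+1+0+0+0+1+0+0+0+1+0+0+0+0 mod 2 = 1
  s[2] = (0001111000011110000111100001111)·(1100000100110110101110110011100) mod 2 = 0+0+0+0+0+0+0+0+0+0+0+1+0+1+1+0+0+0+0+1+1+0+1+0+0+0+0+1+1+0+0 mod 2 = 0
  s[3] = (0000000111111110000000011111111)·(1100000100110110101110110011100) mod 2 = 0+0+0+0+0+0+0+1+0+0+1+1+0+1+1+0+0+0+0+0+0+0+0+1+0+0+1+1+1+0+0 mod 2 = 1
  s[4] = (0000000000000001111111111111111)·(1100000100110110101110110011100) mod 2 = 0+0+0+0+0+0+0+0+0+0+0+0+0+0+0+0+1+0+1+1+1+0+1+1+0+0+1+1+1+0+0 mod 2 = 1
Syndrome = 11011
Non-zero syndrome: error at position 27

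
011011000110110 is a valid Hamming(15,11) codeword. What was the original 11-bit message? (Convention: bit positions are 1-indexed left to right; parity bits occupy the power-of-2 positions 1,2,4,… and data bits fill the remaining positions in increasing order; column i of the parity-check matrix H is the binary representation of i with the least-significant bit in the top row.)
Parity bits occupy power-of-2 positions; data bits are at positions {3,5,6,7,9,10,11,12,13,14,15} (1-indexed).
Extract: c[3]=1 c[5]=1 c[6]=1 c[7]=0 c[9]=0 c[10]=1 c[11]=1 c[12]=0 c[13]=1 c[14]=1 c[15]=0
Data = 11100110110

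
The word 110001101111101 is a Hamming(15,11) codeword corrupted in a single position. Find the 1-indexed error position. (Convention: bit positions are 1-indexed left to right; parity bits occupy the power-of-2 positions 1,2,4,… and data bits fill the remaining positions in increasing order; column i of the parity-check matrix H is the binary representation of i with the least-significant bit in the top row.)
Syndrome s = H · r^T (mod 2), r = 110001101111101:
  s[0] = (101010101010101)·(110001101111101) mod 2 = 1+0+0+0+0+0+1+0+1+0+1+0+1+0+1 mod 2 = 0
  s[1] = (011001100110011)·(110001101111101) mod 2 = 0+1+0+0+0+1+1+0+0+1+1+0+0+0+1 mod 2 = 0
  s[2] = (000111100001111)·(110001101111101) mod 2 = 0+0+0+0+0+1+1+0+0+0+0+1+1+0+1 mod 2 = 1
  s[3] = (000000011111111)·(110001101111101) mod 2 = 0+0+0+0+0+0+0+0+1+1+1+1+1+0+1 mod 2 = 0
Syndrome = 0010
Column i of H is the binary representation of i, so the syndrome is the binary index of the flipped bit.
Read s = 0010 with s[0] as LSB: 0·2^0 + 0·2^1 + 1·2^2 + 0·2^3 = 4.
Error is at bit position 4.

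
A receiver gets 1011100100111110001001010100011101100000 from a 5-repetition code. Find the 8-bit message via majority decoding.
Split into 5-bit blocks and majority-vote each:
  block 1 = 10111: 4 ones, 1 zeros → 1
  block 2 = 00100: 1 ones, 4 zeros → 0
  block 3 = 11111: 5 ones, 0 zeros → 1
  block 4 = 00010: 1 ones, 4 zeros → 0
  block 5 = 01010: 2 ones, 3 zeros → 0
  block 6 = 10001: 2 ones, 3 zeros → 0
  block 7 = 11011: 4 ones, 1 zeros → 1
  block 8 = 00000: 0 ones, 5 zeros → 0
Decoded = 10100010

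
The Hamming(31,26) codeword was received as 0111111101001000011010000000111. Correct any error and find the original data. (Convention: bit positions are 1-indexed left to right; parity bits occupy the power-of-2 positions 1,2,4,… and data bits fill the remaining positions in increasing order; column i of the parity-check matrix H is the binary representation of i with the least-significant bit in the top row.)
Syndrome s = H · r^T (mod 2), r = 0111111101001000011010000000111:
  s[0] = (1010101010101010101010101010101)·(0111111101001000011010000000111) mod 2 = 0+0+1+0+1+0+1+0+0+0+0+0+1+0+0+0+0+0+1+0+1+0+0+0+0+0+0+0+1+0+1 mod 2 = 0
  s[1] = (0110011001100110011001100110011)·(0111111101001000011010000000111) mod 2 = 0+1+1+0+0+1+1+0+0+1+0+0+0+0+0+0+0+1+1+0+0+0+0+0+0+0+0+0+0+1+1 mod 2 = 1
  s[2] = (0001111000011110000111100001111)·(0111111101001000011010000000111) mod 2 = 0+0+0+1+1+1+1+0+0+0+0+0+1+0+0+0+0+0+0+0+1+0+0+0+0+0+0+0+1+1+1 mod 2 = 1
  s[3] = (0000000111111110000000011111111)·(0111111101001000011010000000111) mod 2 = 0+0+0+0+0+0+0+1+0+1+0+0+1+0+0+0+0+0+0+0+0+0+0+0+0+0+0+0+1+1+1 mod 2 = 0
  s[4] = (0000000000000001111111111111111)·(0111111101001000011010000000111) mod 2 = 0+0+0+0+0+0+0+0+0+0+0+0+0+0+0+0+0+1+1+0+1+0+0+0+0+0+0+0+1+1+1 mod 2 = 0
Syndrome = 01100
Column 6 of H equals this syndrome → error at bit 6 (1-indexed).
Flip bit 6: 0111111101001000011010000000111 → 0111101101001000011010000000111
Extract data bits at positions {3,5,6,7,9,10,11,12,13,14,15,17,18,19,20,21,22,23,24,25,26,27,28,29,30,31}: 11010100100011010000000111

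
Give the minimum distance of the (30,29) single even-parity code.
d_min = 2 (flipping one data bit also flips the parity bit, so the two closest codewords differ in exactly 2 positions).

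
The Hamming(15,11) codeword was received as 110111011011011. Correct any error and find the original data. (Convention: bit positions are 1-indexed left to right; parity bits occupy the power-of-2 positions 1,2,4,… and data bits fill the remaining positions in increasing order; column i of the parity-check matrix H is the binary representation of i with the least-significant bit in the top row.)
Syndrome s = H · r^T (mod 2), r = 110111011011011:
  s[0] = (101010101010101)·(110111011011011) mod 2 = 1+0+0+0+1+0+0+0+1+0+1+0+0+0+1 mod 2 = 1
  s[1] = (011001100110011)·(110111011011011) mod 2 = 0+1+0+0+0+1+0+0+0+0+1+0+0+1+1 mod 2 = 1
  s[2] = (000111100001111)·(110111011011011) mod 2 = 0+0+0+1+1+1+0+0+0+0+0+1+0+1+1 mod 2 = 0
  s[3] = (000000011111111)·(110111011011011) mod 2 = 0+0+0+0+0+0+0+1+1+0+1+1+0+1+1 mod 2 = 0
Syndrome = 1100
Column 3 of H equals this syndrome → error at bit 3 (1-indexed).
Flip bit 3: 110111011011011 → 111111011011011
Extract data bits at positions {3,5,6,7,9,10,11,12,13,14,15}: 11101011011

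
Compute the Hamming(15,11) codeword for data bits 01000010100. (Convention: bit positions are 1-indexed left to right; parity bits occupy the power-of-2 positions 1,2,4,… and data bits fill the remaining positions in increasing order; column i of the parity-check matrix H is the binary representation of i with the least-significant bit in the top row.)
Codeword c = d · G (mod 2), d = 01000010100:
  c[0] = d·G[:,0] = (01000010100)·(11011010101) mod 2 = 0+1+0+0+0+0+1+0+1+0+0 mod 2 = 1
  c[1] = d·G[:,1] = (01000010100)·(10110110011) mod 2 = 0+0+0+0+0+0+1+0+0+0+0 mod 2 = 1
  c[2] = d·G[:,2] = (01000010100)·(10000000000) mod 2 = 0+0+0+0+0+0+0+0+0+0+0 mod 2 = 0
  c[3] = d·G[:,3] = (01000010100)·(01110001111) mod 2 = 0+1+0+0+0+0+0+0+1+0+0 mod 2 = 0
  c[4] = d·G[:,4] = (01000010100)·(01000000000) mod 2 = 0+1+0+0+0+0+0+0+0+0+0 mod 2 = 1
  c[5] = d·G[:,5] = (01000010100)·(00100000000) mod 2 = 0+0+0+0+0+0+0+0+0+0+0 mod 2 = 0
  c[6] = d·G[:,6] = (01000010100)·(00010000000) mod 2 = 0+0+0+0+0+0+0+0+0+0+0 mod 2 = 0
  c[7] = d·G[:,7] = (01000010100)·(00001111111) mod 2 = 0+0+0+0+0+0+1+0+1+0+0 mod 2 = 0
  c[8] = d·G[:,8] = (01000010100)·(00001000000) mod 2 = 0+0+0+0+0+0+0+0+0+0+0 mod 2 = 0
  c[9] = d·G[:,9] = (01000010100)·(00000100000) mod 2 = 0+0+0+0+0+0+0+0+0+0+0 mod 2 = 0
  c[10] = d·G[:,10] = (01000010100)·(00000010000) mod 2 = 0+0+0+0+0+0+1+0+0+0+0 mod 2 = 1
  c[11] = d·G[:,11] = (01000010100)·(00000001000) mod 2 = 0+0+0+0+0+0+0+0+0+0+0 mod 2 = 0
  c[12] = d·G[:,12] = (01000010100)·(00000000100) mod 2 = 0+0+0+0+0+0+0+0+1+0+0 mod 2 = 1
  c[13] = d·G[:,13] = (01000010100)·(00000000010) mod 2 = 0+0+0+0+0+0+0+0+0+0+0 mod 2 = 0
  c[14] = d·G[:,14] = (01000010100)·(00000000001) mod 2 = 0+0+0+0+0+0+0+0+0+0+0 mod 2 = 0
Codeword = 110010000010100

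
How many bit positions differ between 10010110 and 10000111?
XOR = 00010001, count of 1s = 2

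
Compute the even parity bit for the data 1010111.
Sum of data bits: 1+0+1+0+1+1+1 = 5.
5 mod 2 = 1, so parity bit = 1.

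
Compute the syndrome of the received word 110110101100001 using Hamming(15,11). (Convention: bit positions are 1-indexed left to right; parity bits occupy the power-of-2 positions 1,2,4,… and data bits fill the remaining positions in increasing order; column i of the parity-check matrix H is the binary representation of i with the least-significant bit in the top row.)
Syndrome s = H · r^T (mod 2), r = 110110101100001:
  s[0] = (101010101010101)·(110110101100001) mod 2 = 1+0+0+0+1+0+1+0+1+0+0+0+0+0+1 mod 2 = 1
  s[1] = (011001100110011)·(110110101100001) mod 2 = 0+1+0+0+0+0+1+0+0+1+0+0+0+0+1 mod 2 = 0
  s[2] = (000111100001111)·(110110101100001) mod 2 = 0+0+0+1+1+0+1+0+0+0+0+0+0+0+1 mod 2 = 0
  s[3] = (000000011111111)·(110110101100001) mod 2 = 0+0+0+0+0+0+0+0+1+1+0+0+0+0+1 mod 2 = 1
Syndrome = 1001
Non-zero syndrome: error at position 9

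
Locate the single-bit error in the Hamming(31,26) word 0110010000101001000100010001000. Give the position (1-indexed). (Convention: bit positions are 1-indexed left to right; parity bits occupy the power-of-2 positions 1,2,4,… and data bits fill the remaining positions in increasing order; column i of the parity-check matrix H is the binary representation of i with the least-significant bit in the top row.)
Syndrome s = H · r^T (mod 2), r = 0110010000101001000100010001000:
  s[0] = (1010101010101010101010101010101)·(0110010000101001000100010001000) mod 2 = 0+0+1+0+0+0+0+0+0+0+1+0+1+0+0+0+0+0+0+0+0+0+0+0+0+0+0+0+0+0+0 mod 2 = 1
  s[1] = (0110011001100110011001100110011)·(0110010000101001000100010001000) mod 2 = 0+1+1+0+0+1+0+0+0+0+1+0+0+0+0+0+0+0+0+0+0+0+0+0+0+0+0+0+0+0+0 mod 2 = 0
  s[2] = (0001111000011110000111100001111)·(0110010000101001000100010001000) mod 2 = 0+0+0+0+0+1+0+0+0+0+0+0+1+0+0+0+0+0+0+1+0+0+0+0+0+0+0+1+0+0+0 mod 2 = 0
  s[3] = (0000000111111110000000011111111)·(0110010000101001000100010001000) mod 2 = 0+0+0+0+0+0+0+0+0+0+1+0+1+0+0+0+0+0+0+0+0+0+0+1+0+0+0+1+0+0+0 mod 2 = 0
  s[4] = (0000000000000001111111111111111)·(0110010000101001000100010001000) mod 2 = 0+0+0+0+0+0+0+0+0+0+0+0+0+0+0+1+0+0+0+1+0+0+0+1+0+0+0+1+0+0+0 mod 2 = 0
Syndrome = 10000
Column i of H is the binary representation of i, so the syndrome is the binary index of the flipped bit.
Read s = 10000 with s[0] as LSB: 1·2^0 + 0·2^1 + 0·2^2 + 0·2^3 + 0·2^4 = 1.
Error is at bit position 1.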